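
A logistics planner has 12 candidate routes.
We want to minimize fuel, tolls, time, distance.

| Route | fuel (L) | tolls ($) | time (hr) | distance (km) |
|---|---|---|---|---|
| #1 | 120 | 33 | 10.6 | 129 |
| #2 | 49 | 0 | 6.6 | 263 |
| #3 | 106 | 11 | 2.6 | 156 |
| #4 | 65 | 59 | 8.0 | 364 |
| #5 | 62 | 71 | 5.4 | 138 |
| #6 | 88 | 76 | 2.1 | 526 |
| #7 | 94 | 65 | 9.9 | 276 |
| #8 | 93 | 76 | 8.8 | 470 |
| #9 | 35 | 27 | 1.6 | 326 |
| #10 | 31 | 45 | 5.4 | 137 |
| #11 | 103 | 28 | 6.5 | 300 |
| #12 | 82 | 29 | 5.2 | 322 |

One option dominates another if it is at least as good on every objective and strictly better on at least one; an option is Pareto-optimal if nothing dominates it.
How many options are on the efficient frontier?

7

#1: not dominated (best distance).
#2: not dominated (best tolls).
#3: not dominated.
#4: dominated by #2 (fuel 49≤65, tolls 0≤59, time 6.6≤8.0, distance 263≤364).
#5: dominated by #10 (fuel 31≤62, tolls 45≤71, time 5.4≤5.4, distance 137≤138).
#6: dominated by #9 (fuel 35≤88, tolls 27≤76, time 1.6≤2.1, distance 326≤526).
#7: dominated by #2 (fuel 49≤94, tolls 0≤65, time 6.6≤9.9, distance 263≤276).
#8: dominated by #2 (fuel 49≤93, tolls 0≤76, time 6.6≤8.8, distance 263≤470).
#9: not dominated (best time).
#10: not dominated (best fuel).
#11: not dominated.
#12: not dominated.
Pareto-optimal: #1, #2, #3, #9, #10, #11, #12 → 7.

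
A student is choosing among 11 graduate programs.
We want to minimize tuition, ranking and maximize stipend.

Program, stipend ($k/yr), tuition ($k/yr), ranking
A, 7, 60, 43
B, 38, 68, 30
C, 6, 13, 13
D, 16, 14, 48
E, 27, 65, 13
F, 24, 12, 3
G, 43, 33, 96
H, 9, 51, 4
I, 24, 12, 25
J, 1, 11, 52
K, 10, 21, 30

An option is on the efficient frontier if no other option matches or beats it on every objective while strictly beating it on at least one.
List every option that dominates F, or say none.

A: worse on stipend (7 vs 24).
B: worse on tuition (68 vs 12).
C: worse on stipend (6 vs 24).
D: worse on stipend (16 vs 24).
E: worse on tuition (65 vs 12).
G: worse on tuition (33 vs 12).
H: worse on stipend (9 vs 24).
I: worse on ranking (25 vs 3).
J: worse on stipend (1 vs 24).
K: worse on stipend (10 vs 24).
No option dominates F.

none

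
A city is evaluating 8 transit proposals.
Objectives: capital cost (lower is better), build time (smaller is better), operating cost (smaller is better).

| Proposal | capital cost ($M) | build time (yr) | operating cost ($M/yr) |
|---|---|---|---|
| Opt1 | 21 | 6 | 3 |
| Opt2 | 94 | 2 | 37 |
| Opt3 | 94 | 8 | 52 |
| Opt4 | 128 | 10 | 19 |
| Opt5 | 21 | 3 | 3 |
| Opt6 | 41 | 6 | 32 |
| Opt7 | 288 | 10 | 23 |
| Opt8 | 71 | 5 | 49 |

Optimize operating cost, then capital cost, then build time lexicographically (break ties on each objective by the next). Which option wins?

Opt5

First minimize operating cost: best is 3, kept {Opt1, Opt5}.
Then minimize capital cost: best is 21, kept {Opt1, Opt5}.
Then minimize build time: best is 3, kept {Opt5}.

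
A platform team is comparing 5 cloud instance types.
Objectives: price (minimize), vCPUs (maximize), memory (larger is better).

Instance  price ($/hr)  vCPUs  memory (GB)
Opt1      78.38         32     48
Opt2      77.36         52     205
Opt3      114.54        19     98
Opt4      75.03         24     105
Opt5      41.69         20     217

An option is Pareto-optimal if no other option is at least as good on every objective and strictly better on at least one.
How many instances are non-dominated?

3

Opt1: dominated by Opt2 (price 77.36≤78.38, vCPUs 52≥32, memory 205≥48).
Opt2: not dominated (best vCPUs).
Opt3: dominated by Opt2 (price 77.36≤114.54, vCPUs 52≥19, memory 205≥98).
Opt4: not dominated.
Opt5: not dominated (best price).
Pareto-optimal: Opt2, Opt4, Opt5 → 3.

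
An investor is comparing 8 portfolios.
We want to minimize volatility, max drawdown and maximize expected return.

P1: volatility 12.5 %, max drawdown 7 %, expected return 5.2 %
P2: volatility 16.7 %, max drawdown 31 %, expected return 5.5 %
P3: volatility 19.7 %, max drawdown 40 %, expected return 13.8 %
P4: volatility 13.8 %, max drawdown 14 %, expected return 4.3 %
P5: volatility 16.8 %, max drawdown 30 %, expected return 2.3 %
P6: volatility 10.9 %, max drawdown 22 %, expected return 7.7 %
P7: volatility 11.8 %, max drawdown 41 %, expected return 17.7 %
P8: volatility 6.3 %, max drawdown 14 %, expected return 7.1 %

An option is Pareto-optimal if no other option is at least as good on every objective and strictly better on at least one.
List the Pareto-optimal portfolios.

P1: not dominated (best max drawdown).
P2: dominated by P6 (volatility 10.9≤16.7, max drawdown 22≤31, expected return 7.7≥5.5).
P3: not dominated.
P4: dominated by P1 (volatility 12.5≤13.8, max drawdown 7≤14, expected return 5.2≥4.3).
P5: dominated by P1 (volatility 12.5≤16.8, max drawdown 7≤30, expected return 5.2≥2.3).
P6: not dominated.
P7: not dominated (best expected return).
P8: not dominated (best volatility).

P1, P3, P6, P7, P8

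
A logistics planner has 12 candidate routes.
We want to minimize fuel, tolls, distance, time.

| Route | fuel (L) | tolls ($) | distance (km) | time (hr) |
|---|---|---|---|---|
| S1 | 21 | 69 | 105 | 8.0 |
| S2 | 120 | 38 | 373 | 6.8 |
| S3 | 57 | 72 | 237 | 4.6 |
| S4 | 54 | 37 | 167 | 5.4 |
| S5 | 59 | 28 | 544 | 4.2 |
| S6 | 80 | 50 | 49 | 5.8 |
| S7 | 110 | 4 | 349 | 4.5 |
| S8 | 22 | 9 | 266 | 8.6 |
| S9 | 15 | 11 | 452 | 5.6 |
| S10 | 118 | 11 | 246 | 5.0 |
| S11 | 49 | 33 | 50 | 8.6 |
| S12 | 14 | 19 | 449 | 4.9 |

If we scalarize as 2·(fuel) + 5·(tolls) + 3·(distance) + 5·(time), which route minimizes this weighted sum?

S1: 2·21 + 5·69 + 3·105 + 5·8.0 = 742.0
S2: 2·120 + 5·38 + 3·373 + 5·6.8 = 1583.0
S3: 2·57 + 5·72 + 3·237 + 5·4.6 = 1208.0
S4: 2·54 + 5·37 + 3·167 + 5·5.4 = 821.0
S5: 2·59 + 5·28 + 3·544 + 5·4.2 = 1911.0
S6: 2·80 + 5·50 + 3·49 + 5·5.8 = 586.0
S7: 2·110 + 5·4 + 3·349 + 5·4.5 = 1309.5
S8: 2·22 + 5·9 + 3·266 + 5·8.6 = 930.0
S9: 2·15 + 5·11 + 3·452 + 5·5.6 = 1469.0
S10: 2·118 + 5·11 + 3·246 + 5·5.0 = 1054.0
S11: 2·49 + 5·33 + 3·50 + 5·8.6 = 456.0
S12: 2·14 + 5·19 + 3·449 + 5·4.9 = 1494.5
Lowest: S11 at 456.0.

S11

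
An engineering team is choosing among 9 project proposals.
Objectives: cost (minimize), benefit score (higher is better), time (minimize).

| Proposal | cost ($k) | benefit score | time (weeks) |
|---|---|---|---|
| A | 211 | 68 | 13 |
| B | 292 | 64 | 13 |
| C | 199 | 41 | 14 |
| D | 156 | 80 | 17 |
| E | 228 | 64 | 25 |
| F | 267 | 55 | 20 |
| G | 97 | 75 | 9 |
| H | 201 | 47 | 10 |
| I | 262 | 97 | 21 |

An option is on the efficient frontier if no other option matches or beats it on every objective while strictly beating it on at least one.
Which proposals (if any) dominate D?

none

A: worse on cost (211 vs 156).
B: worse on cost (292 vs 156).
C: worse on cost (199 vs 156).
E: worse on cost (228 vs 156).
F: worse on cost (267 vs 156).
G: worse on benefit score (75 vs 80).
H: worse on cost (201 vs 156).
I: worse on cost (262 vs 156).
No option dominates D.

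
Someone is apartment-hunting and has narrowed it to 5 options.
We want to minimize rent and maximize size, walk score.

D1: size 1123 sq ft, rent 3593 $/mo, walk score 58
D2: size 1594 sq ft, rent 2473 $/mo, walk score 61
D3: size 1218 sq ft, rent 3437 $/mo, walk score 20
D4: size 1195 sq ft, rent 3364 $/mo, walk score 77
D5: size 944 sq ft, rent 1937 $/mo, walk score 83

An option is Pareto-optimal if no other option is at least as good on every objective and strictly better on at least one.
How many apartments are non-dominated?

D1: dominated by D2 (size 1594≥1123, rent 2473≤3593, walk score 61≥58).
D2: not dominated (best size).
D3: dominated by D2 (size 1594≥1218, rent 2473≤3437, walk score 61≥20).
D4: not dominated.
D5: not dominated (best rent).
Pareto-optimal: D2, D4, D5 → 3.

3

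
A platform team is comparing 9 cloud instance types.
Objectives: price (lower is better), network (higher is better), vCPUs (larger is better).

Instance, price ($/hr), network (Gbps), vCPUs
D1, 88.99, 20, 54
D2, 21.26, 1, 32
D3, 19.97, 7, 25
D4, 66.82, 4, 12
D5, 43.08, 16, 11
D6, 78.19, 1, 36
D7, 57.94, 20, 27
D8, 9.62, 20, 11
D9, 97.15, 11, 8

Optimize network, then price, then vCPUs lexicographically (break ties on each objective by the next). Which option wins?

First maximize network: best is 20, kept {D1, D7, D8}.
Then minimize price: best is 9.62, kept {D8}.

D8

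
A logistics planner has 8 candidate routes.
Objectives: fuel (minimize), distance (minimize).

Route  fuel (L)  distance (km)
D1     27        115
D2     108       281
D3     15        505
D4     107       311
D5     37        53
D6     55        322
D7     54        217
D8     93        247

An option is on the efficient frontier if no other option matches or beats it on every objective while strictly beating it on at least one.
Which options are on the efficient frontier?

D1, D3, D5

D1: not dominated.
D2: dominated by D1 (fuel 27≤108, distance 115≤281).
D3: not dominated (best fuel).
D4: dominated by D1 (fuel 27≤107, distance 115≤311).
D5: not dominated (best distance).
D6: dominated by D1 (fuel 27≤55, distance 115≤322).
D7: dominated by D1 (fuel 27≤54, distance 115≤217).
D8: dominated by D1 (fuel 27≤93, distance 115≤247).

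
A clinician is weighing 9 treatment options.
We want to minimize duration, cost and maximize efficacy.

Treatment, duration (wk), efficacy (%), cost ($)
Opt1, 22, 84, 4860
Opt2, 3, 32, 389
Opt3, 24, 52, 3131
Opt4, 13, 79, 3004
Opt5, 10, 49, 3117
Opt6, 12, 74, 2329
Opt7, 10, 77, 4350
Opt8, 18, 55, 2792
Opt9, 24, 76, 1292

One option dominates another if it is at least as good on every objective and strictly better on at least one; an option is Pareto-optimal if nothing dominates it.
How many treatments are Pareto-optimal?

7

Opt1: not dominated (best efficacy).
Opt2: not dominated (best duration).
Opt3: dominated by Opt4 (duration 13≤24, efficacy 79≥52, cost 3004≤3131).
Opt4: not dominated.
Opt5: not dominated.
Opt6: not dominated.
Opt7: not dominated.
Opt8: dominated by Opt6 (duration 12≤18, efficacy 74≥55, cost 2329≤2792).
Opt9: not dominated.
Pareto-optimal: Opt1, Opt2, Opt4, Opt5, Opt6, Opt7, Opt9 → 7.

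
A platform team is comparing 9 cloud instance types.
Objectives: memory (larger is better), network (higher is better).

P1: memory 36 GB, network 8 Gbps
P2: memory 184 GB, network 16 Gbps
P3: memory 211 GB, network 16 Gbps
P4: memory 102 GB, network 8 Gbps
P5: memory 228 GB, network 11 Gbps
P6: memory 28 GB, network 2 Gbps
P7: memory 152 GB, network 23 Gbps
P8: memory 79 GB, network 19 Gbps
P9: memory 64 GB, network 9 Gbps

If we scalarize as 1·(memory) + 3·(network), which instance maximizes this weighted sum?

P1: 1·36 + 3·8 = 60
P2: 1·184 + 3·16 = 232
P3: 1·211 + 3·16 = 259
P4: 1·102 + 3·8 = 126
P5: 1·228 + 3·11 = 261
P6: 1·28 + 3·2 = 34
P7: 1·152 + 3·23 = 221
P8: 1·79 + 3·19 = 136
P9: 1·64 + 3·9 = 91
Highest: P5 at 261.

P5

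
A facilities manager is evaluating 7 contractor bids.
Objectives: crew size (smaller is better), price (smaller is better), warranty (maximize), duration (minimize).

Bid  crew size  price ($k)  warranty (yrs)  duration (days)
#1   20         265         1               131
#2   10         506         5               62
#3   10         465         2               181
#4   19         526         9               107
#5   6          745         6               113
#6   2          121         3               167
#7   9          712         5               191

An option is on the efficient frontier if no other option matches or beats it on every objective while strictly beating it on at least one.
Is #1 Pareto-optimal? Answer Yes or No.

Yes

#2: worse on price (506 vs 265).
#3: worse on price (465 vs 265).
#4: worse on price (526 vs 265).
#5: worse on price (745 vs 265).
#6: worse on duration (167 vs 131).
#7: worse on price (712 vs 265).
No option is at least as good as #1 on every objective and strictly better on one.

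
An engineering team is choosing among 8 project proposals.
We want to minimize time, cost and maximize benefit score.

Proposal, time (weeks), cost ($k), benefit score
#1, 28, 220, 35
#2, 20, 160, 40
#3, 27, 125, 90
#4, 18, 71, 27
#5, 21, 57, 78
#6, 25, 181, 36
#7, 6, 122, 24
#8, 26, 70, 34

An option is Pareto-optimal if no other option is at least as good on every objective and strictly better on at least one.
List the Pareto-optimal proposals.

#1: dominated by #2 (time 20≤28, cost 160≤220, benefit score 40≥35).
#2: not dominated.
#3: not dominated (best benefit score).
#4: not dominated.
#5: not dominated (best cost).
#6: dominated by #2 (time 20≤25, cost 160≤181, benefit score 40≥36).
#7: not dominated (best time).
#8: dominated by #5 (time 21≤26, cost 57≤70, benefit score 78≥34).

#2, #3, #4, #5, #7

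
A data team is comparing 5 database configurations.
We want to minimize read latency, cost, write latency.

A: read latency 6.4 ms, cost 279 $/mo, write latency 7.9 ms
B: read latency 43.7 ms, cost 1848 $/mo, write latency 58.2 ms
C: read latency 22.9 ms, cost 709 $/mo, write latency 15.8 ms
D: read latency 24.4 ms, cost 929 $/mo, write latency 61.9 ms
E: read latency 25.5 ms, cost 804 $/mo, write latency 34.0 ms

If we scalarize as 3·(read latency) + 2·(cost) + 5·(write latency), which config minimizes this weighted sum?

A: 3·6.4 + 2·279 + 5·7.9 = 616.7
B: 3·43.7 + 2·1848 + 5·58.2 = 4118.1
C: 3·22.9 + 2·709 + 5·15.8 = 1565.7
D: 3·24.4 + 2·929 + 5·61.9 = 2240.7
E: 3·25.5 + 2·804 + 5·34.0 = 1854.5
Lowest: A at 616.7.

A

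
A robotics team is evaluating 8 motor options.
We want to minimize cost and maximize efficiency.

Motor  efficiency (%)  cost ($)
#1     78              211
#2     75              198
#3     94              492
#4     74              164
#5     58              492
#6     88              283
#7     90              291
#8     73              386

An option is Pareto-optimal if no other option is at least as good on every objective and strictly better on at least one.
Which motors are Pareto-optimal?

#1: not dominated.
#2: not dominated.
#3: not dominated (best efficiency).
#4: not dominated (best cost).
#5: dominated by #1 (efficiency 78≥58, cost 211≤492).
#6: not dominated.
#7: not dominated.
#8: dominated by #1 (efficiency 78≥73, cost 211≤386).

#1, #2, #3, #4, #6, #7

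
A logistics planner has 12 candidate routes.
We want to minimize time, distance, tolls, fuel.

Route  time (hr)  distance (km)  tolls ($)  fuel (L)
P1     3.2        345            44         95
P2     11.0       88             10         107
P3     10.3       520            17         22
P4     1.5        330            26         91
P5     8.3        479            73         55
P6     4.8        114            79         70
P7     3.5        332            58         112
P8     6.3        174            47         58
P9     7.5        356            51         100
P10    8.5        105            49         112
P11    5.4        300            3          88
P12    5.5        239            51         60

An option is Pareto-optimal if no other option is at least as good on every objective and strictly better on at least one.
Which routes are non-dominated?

P2, P3, P4, P5, P6, P8, P10, P11, P12

P1: dominated by P4 (time 1.5≤3.2, distance 330≤345, tolls 26≤44, fuel 91≤95).
P2: not dominated (best distance).
P3: not dominated (best fuel).
P4: not dominated (best time).
P5: not dominated.
P6: not dominated.
P7: dominated by P4 (time 1.5≤3.5, distance 330≤332, tolls 26≤58, fuel 91≤112).
P8: not dominated.
P9: dominated by P1 (time 3.2≤7.5, distance 345≤356, tolls 44≤51, fuel 95≤100).
P10: not dominated.
P11: not dominated (best tolls).
P12: not dominated.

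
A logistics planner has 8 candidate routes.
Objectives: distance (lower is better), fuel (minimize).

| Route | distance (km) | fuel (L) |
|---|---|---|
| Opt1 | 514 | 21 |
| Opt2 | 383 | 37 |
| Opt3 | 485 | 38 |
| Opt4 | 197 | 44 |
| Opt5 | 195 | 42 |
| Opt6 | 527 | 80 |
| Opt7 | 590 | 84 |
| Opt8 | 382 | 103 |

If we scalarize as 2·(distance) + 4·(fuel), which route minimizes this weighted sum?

Opt5

Opt1: 2·514 + 4·21 = 1112
Opt2: 2·383 + 4·37 = 914
Opt3: 2·485 + 4·38 = 1122
Opt4: 2·197 + 4·44 = 570
Opt5: 2·195 + 4·42 = 558
Opt6: 2·527 + 4·80 = 1374
Opt7: 2·590 + 4·84 = 1516
Opt8: 2·382 + 4·103 = 1176
Lowest: Opt5 at 558.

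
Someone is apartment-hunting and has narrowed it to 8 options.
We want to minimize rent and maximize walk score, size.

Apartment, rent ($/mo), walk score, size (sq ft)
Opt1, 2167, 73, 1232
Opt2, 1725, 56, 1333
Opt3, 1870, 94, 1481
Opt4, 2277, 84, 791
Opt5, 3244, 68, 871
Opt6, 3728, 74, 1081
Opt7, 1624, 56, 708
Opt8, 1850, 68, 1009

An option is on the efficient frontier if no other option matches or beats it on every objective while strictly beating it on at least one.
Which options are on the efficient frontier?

Opt2, Opt3, Opt7, Opt8

Opt1: dominated by Opt3 (rent 1870≤2167, walk score 94≥73, size 1481≥1232).
Opt2: not dominated.
Opt3: not dominated (best walk score).
Opt4: dominated by Opt3 (rent 1870≤2277, walk score 94≥84, size 1481≥791).
Opt5: dominated by Opt1 (rent 2167≤3244, walk score 73≥68, size 1232≥871).
Opt6: dominated by Opt3 (rent 1870≤3728, walk score 94≥74, size 1481≥1081).
Opt7: not dominated (best rent).
Opt8: not dominated.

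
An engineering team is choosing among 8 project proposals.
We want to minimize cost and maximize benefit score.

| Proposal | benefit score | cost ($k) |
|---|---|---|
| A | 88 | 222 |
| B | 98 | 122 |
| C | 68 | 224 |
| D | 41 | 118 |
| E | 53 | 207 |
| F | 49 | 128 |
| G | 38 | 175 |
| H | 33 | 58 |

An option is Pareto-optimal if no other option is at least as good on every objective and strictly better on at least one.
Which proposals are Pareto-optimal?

B, D, H

A: dominated by B (benefit score 98≥88, cost 122≤222).
B: not dominated (best benefit score).
C: dominated by A (benefit score 88≥68, cost 222≤224).
D: not dominated.
E: dominated by B (benefit score 98≥53, cost 122≤207).
F: dominated by B (benefit score 98≥49, cost 122≤128).
G: dominated by B (benefit score 98≥38, cost 122≤175).
H: not dominated (best cost).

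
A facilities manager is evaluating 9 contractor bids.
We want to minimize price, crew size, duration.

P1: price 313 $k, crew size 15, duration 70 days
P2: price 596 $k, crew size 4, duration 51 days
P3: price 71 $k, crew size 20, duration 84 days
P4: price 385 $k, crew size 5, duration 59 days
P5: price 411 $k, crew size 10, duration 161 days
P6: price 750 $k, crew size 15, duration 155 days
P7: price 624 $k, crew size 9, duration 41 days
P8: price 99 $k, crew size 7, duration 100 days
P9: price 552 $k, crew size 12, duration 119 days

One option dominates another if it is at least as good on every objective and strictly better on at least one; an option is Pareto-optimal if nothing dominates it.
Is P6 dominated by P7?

P7 vs P6: price 624≤750, crew size 9≤15, duration 41≤155 — P7 is at least as good on every objective with at least one strict improvement.

Yes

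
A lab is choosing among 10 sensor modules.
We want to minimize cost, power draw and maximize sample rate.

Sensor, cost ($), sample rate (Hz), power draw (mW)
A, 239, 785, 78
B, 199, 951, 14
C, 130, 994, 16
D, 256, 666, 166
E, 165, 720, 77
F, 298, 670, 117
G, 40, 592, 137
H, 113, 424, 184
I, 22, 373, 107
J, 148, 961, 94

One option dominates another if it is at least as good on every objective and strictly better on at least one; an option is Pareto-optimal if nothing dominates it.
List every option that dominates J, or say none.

C: cost 130≤148, sample rate 994≥961, power draw 16≤94 — dominates J.
Others (A, B, D, E, F, G, H, I) are each worse than J on at least one objective.

C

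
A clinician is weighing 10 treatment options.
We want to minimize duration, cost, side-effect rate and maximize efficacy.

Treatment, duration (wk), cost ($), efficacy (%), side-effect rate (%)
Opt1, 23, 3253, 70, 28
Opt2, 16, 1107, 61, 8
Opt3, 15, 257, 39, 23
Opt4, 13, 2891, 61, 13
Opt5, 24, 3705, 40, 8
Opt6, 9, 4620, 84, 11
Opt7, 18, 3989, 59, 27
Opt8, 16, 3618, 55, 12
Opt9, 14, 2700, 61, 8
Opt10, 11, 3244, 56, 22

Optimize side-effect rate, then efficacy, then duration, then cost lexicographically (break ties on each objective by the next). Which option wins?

First minimize side-effect rate: best is 8, kept {Opt2, Opt5, Opt9}.
Then maximize efficacy: best is 61, kept {Opt2, Opt9}.
Then minimize duration: best is 14, kept {Opt9}.

Opt9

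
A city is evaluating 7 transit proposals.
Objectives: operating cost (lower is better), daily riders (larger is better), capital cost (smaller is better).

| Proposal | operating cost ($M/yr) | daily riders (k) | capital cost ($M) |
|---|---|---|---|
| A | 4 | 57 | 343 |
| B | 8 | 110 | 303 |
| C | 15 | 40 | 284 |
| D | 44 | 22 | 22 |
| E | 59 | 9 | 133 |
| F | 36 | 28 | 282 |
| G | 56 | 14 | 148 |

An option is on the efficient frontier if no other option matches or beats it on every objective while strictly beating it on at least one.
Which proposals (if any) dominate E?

D

D: operating cost 44≤59, daily riders 22≥9, capital cost 22≤133 — dominates E.
Others (A, B, C, F, G) are each worse than E on at least one objective.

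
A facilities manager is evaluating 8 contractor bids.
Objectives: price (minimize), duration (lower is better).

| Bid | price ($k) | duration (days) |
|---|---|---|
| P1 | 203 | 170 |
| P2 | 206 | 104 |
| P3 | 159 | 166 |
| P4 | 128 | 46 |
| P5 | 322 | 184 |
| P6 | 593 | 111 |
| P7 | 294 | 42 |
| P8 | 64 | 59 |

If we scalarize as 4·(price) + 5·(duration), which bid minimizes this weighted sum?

P8

P1: 4·203 + 5·170 = 1662
P2: 4·206 + 5·104 = 1344
P3: 4·159 + 5·166 = 1466
P4: 4·128 + 5·46 = 742
P5: 4·322 + 5·184 = 2208
P6: 4·593 + 5·111 = 2927
P7: 4·294 + 5·42 = 1386
P8: 4·64 + 5·59 = 551
Lowest: P8 at 551.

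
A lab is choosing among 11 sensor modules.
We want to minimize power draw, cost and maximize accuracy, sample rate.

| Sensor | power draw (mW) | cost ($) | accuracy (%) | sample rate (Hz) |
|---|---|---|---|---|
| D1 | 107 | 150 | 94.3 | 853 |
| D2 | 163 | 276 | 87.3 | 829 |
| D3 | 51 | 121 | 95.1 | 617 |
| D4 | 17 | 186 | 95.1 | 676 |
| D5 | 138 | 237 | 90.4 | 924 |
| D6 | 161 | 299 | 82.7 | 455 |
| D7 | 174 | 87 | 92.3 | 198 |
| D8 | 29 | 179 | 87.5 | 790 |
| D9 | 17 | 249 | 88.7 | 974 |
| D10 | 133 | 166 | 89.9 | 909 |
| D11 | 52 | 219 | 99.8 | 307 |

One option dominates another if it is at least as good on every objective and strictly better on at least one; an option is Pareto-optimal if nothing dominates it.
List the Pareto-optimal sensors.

D1, D3, D4, D5, D7, D8, D9, D10, D11

D1: not dominated.
D2: dominated by D1 (power draw 107≤163, cost 150≤276, accuracy 94.3≥87.3, sample rate 853≥829).
D3: not dominated.
D4: not dominated.
D5: not dominated.
D6: dominated by D1 (power draw 107≤161, cost 150≤299, accuracy 94.3≥82.7, sample rate 853≥455).
D7: not dominated (best cost).
D8: not dominated.
D9: not dominated (best sample rate).
D10: not dominated.
D11: not dominated (best accuracy).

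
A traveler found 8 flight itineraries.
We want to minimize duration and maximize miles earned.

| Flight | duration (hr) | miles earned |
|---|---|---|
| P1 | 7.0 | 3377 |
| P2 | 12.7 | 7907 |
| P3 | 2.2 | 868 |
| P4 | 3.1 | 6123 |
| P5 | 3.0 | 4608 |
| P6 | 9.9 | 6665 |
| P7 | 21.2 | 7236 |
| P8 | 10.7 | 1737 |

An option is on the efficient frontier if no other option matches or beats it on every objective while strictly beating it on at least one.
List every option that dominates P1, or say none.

P4, P5

P4: duration 3.1≤7.0, miles earned 6123≥3377 — dominates P1.
P5: duration 3.0≤7.0, miles earned 4608≥3377 — dominates P1.
Others (P2, P3, P6, P7, P8) are each worse than P1 on at least one objective.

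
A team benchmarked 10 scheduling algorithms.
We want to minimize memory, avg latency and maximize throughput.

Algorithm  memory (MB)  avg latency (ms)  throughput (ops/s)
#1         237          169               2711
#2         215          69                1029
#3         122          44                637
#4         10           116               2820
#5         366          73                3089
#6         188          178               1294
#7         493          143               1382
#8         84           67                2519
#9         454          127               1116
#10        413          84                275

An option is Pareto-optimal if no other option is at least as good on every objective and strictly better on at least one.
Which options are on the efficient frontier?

#3, #4, #5, #8

#1: dominated by #4 (memory 10≤237, avg latency 116≤169, throughput 2820≥2711).
#2: dominated by #8 (memory 84≤215, avg latency 67≤69, throughput 2519≥1029).
#3: not dominated (best avg latency).
#4: not dominated (best memory).
#5: not dominated (best throughput).
#6: dominated by #4 (memory 10≤188, avg latency 116≤178, throughput 2820≥1294).
#7: dominated by #4 (memory 10≤493, avg latency 116≤143, throughput 2820≥1382).
#8: not dominated.
#9: dominated by #4 (memory 10≤454, avg latency 116≤127, throughput 2820≥1116).
#10: dominated by #2 (memory 215≤413, avg latency 69≤84, throughput 1029≥275).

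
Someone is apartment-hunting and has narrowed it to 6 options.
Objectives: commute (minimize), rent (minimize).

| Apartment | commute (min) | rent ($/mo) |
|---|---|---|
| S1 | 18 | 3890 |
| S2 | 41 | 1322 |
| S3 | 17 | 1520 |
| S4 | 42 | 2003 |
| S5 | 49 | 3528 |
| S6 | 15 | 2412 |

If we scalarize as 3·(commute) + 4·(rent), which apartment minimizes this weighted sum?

S1: 3·18 + 4·3890 = 15614
S2: 3·41 + 4·1322 = 5411
S3: 3·17 + 4·1520 = 6131
S4: 3·42 + 4·2003 = 8138
S5: 3·49 + 4·3528 = 14259
S6: 3·15 + 4·2412 = 9693
Lowest: S2 at 5411.

S2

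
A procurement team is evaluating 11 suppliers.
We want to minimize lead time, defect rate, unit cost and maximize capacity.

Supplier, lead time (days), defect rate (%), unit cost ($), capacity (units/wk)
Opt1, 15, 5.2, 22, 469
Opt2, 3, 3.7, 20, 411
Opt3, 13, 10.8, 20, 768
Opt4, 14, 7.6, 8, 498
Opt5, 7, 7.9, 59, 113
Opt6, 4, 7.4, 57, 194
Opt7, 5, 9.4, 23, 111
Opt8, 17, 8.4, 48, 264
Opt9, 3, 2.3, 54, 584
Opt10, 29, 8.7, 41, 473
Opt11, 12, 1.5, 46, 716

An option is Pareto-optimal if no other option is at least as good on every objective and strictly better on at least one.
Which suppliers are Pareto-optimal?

Opt1, Opt2, Opt3, Opt4, Opt9, Opt11

Opt1: not dominated.
Opt2: not dominated.
Opt3: not dominated (best capacity).
Opt4: not dominated (best unit cost).
Opt5: dominated by Opt2 (lead time 3≤7, defect rate 3.7≤7.9, unit cost 20≤59, capacity 411≥113).
Opt6: dominated by Opt2 (lead time 3≤4, defect rate 3.7≤7.4, unit cost 20≤57, capacity 411≥194).
Opt7: dominated by Opt2 (lead time 3≤5, defect rate 3.7≤9.4, unit cost 20≤23, capacity 411≥111).
Opt8: dominated by Opt1 (lead time 15≤17, defect rate 5.2≤8.4, unit cost 22≤48, capacity 469≥264).
Opt9: not dominated.
Opt10: dominated by Opt4 (lead time 14≤29, defect rate 7.6≤8.7, unit cost 8≤41, capacity 498≥473).
Opt11: not dominated (best defect rate).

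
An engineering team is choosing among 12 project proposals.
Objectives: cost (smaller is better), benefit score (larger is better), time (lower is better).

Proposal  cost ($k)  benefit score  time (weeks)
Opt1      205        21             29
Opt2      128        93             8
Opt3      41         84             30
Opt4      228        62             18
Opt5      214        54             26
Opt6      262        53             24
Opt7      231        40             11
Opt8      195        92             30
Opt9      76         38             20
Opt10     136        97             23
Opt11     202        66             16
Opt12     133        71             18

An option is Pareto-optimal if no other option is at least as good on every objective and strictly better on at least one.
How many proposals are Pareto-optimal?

4

Opt1: dominated by Opt2 (cost 128≤205, benefit score 93≥21, time 8≤29).
Opt2: not dominated (best time).
Opt3: not dominated (best cost).
Opt4: dominated by Opt2 (cost 128≤228, benefit score 93≥62, time 8≤18).
Opt5: dominated by Opt2 (cost 128≤214, benefit score 93≥54, time 8≤26).
Opt6: dominated by Opt2 (cost 128≤262, benefit score 93≥53, time 8≤24).
Opt7: dominated by Opt2 (cost 128≤231, benefit score 93≥40, time 8≤11).
Opt8: dominated by Opt2 (cost 128≤195, benefit score 93≥92, time 8≤30).
Opt9: not dominated.
Opt10: not dominated (best benefit score).
Opt11: dominated by Opt2 (cost 128≤202, benefit score 93≥66, time 8≤16).
Opt12: dominated by Opt2 (cost 128≤133, benefit score 93≥71, time 8≤18).
Pareto-optimal: Opt2, Opt3, Opt9, Opt10 → 4.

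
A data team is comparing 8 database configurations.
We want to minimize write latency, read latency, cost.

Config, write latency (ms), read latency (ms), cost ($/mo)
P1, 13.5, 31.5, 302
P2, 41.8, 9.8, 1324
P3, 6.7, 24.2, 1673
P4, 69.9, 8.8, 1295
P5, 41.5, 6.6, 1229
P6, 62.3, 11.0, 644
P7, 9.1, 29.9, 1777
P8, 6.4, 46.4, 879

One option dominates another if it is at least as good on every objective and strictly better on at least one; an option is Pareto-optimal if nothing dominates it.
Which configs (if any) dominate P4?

P5: write latency 41.5≤69.9, read latency 6.6≤8.8, cost 1229≤1295 — dominates P4.
Others (P1, P2, P3, P6, P7, P8) are each worse than P4 on at least one objective.

P5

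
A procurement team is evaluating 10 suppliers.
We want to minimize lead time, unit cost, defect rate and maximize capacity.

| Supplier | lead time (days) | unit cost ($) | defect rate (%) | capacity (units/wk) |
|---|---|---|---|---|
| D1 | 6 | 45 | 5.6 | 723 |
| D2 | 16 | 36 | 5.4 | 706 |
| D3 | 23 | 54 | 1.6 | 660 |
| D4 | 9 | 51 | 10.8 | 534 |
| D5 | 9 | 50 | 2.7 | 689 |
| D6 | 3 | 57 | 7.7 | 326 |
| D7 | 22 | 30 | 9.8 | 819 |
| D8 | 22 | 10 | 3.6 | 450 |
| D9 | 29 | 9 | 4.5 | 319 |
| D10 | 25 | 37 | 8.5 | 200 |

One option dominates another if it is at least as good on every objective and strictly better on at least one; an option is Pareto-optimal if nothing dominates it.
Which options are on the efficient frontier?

D1: not dominated.
D2: not dominated.
D3: not dominated (best defect rate).
D4: dominated by D1 (lead time 6≤9, unit cost 45≤51, defect rate 5.6≤10.8, capacity 723≥534).
D5: not dominated.
D6: not dominated (best lead time).
D7: not dominated (best capacity).
D8: not dominated.
D9: not dominated (best unit cost).
D10: dominated by D2 (lead time 16≤25, unit cost 36≤37, defect rate 5.4≤8.5, capacity 706≥200).

D1, D2, D3, D5, D6, D7, D8, D9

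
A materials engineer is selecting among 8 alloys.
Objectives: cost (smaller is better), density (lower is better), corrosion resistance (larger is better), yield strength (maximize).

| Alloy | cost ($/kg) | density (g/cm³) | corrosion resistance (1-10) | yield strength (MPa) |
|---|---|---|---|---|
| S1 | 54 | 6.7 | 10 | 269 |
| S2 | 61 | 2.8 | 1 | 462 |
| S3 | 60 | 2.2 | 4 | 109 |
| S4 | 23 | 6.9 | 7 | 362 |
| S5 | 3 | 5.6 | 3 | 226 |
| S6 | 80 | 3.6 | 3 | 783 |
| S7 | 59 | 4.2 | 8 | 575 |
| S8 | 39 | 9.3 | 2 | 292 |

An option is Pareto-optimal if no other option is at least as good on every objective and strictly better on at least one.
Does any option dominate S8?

Yes

S4 vs S8: cost 23≤39, density 6.9≤9.3, corrosion resistance 7≥2, yield strength 362≥292 — S4 is at least as good on every objective and strictly better on at least one, so S4 dominates S8.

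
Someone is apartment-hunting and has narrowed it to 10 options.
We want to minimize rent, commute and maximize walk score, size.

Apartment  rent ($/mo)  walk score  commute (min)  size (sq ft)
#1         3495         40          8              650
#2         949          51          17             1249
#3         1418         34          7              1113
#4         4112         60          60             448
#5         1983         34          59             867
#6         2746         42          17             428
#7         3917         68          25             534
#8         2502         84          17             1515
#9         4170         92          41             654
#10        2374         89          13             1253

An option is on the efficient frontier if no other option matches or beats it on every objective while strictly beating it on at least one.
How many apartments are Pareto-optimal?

#1: not dominated.
#2: not dominated (best rent).
#3: not dominated (best commute).
#4: dominated by #7 (rent 3917≤4112, walk score 68≥60, commute 25≤60, size 534≥448).
#5: dominated by #2 (rent 949≤1983, walk score 51≥34, commute 17≤59, size 1249≥867).
#6: dominated by #2 (rent 949≤2746, walk score 51≥42, commute 17≤17, size 1249≥428).
#7: dominated by #8 (rent 2502≤3917, walk score 84≥68, commute 17≤25, size 1515≥534).
#8: not dominated (best size).
#9: not dominated (best walk score).
#10: not dominated.
Pareto-optimal: #1, #2, #3, #8, #9, #10 → 6.

6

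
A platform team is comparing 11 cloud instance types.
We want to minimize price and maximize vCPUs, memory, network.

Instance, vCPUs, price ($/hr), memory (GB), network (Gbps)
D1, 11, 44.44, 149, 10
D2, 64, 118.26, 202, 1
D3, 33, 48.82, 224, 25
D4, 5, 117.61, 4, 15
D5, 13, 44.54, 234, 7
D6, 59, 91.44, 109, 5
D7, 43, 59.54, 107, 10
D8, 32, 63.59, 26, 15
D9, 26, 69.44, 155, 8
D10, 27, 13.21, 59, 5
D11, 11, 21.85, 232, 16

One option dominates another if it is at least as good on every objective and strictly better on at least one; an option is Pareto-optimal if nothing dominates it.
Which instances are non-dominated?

D1: dominated by D11 (vCPUs 11≥11, price 21.85≤44.44, memory 232≥149, network 16≥10).
D2: not dominated (best vCPUs).
D3: not dominated (best network).
D4: dominated by D3 (vCPUs 33≥5, price 48.82≤117.61, memory 224≥4, network 25≥15).
D5: not dominated (best memory).
D6: not dominated.
D7: not dominated.
D8: dominated by D3 (vCPUs 33≥32, price 48.82≤63.59, memory 224≥26, network 25≥15).
D9: dominated by D3 (vCPUs 33≥26, price 48.82≤69.44, memory 224≥155, network 25≥8).
D10: not dominated (best price).
D11: not dominated.

D2, D3, D5, D6, D7, D10, D11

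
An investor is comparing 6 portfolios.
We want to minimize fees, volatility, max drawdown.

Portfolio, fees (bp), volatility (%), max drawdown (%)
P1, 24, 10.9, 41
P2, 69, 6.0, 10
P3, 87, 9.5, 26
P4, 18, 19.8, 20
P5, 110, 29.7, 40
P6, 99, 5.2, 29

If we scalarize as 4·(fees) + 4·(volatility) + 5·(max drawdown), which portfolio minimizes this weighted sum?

P1: 4·24 + 4·10.9 + 5·41 = 344.6
P2: 4·69 + 4·6.0 + 5·10 = 350.0
P3: 4·87 + 4·9.5 + 5·26 = 516.0
P4: 4·18 + 4·19.8 + 5·20 = 251.2
P5: 4·110 + 4·29.7 + 5·40 = 758.8
P6: 4·99 + 4·5.2 + 5·29 = 561.8
Lowest: P4 at 251.2.

P4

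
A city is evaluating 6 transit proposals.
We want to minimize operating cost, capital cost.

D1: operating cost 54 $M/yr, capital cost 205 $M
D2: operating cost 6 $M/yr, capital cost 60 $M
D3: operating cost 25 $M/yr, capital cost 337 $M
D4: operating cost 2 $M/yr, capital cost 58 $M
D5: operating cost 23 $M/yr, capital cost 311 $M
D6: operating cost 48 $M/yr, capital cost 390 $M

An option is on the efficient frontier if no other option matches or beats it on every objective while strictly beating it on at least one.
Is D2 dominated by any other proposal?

D4 vs D2: operating cost 2≤6, capital cost 58≤60 — D4 is at least as good on every objective and strictly better on at least one, so D4 dominates D2.

Yes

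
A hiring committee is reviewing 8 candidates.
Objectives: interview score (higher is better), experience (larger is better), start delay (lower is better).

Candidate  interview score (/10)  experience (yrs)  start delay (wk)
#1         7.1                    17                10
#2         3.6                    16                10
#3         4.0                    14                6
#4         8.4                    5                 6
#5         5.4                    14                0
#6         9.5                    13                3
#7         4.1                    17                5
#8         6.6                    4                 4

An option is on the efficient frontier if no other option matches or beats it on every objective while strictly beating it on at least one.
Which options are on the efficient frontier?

#1: not dominated.
#2: dominated by #1 (interview score 7.1≥3.6, experience 17≥16, start delay 10≤10).
#3: dominated by #5 (interview score 5.4≥4.0, experience 14≥14, start delay 0≤6).
#4: dominated by #6 (interview score 9.5≥8.4, experience 13≥5, start delay 3≤6).
#5: not dominated (best start delay).
#6: not dominated (best interview score).
#7: not dominated.
#8: dominated by #6 (interview score 9.5≥6.6, experience 13≥4, start delay 3≤4).

#1, #5, #6, #7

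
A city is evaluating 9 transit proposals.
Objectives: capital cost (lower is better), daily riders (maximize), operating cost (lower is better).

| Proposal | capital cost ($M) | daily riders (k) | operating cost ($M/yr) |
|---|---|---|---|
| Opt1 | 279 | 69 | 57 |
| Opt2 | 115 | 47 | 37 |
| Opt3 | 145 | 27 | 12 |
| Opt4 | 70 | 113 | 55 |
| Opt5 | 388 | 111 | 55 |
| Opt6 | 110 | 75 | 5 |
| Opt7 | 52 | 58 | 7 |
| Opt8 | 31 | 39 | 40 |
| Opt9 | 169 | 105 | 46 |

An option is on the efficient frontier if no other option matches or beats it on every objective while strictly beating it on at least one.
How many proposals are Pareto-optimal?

5

Opt1: dominated by Opt4 (capital cost 70≤279, daily riders 113≥69, operating cost 55≤57).
Opt2: dominated by Opt6 (capital cost 110≤115, daily riders 75≥47, operating cost 5≤37).
Opt3: dominated by Opt6 (capital cost 110≤145, daily riders 75≥27, operating cost 5≤12).
Opt4: not dominated (best daily riders).
Opt5: dominated by Opt4 (capital cost 70≤388, daily riders 113≥111, operating cost 55≤55).
Opt6: not dominated (best operating cost).
Opt7: not dominated.
Opt8: not dominated (best capital cost).
Opt9: not dominated.
Pareto-optimal: Opt4, Opt6, Opt7, Opt8, Opt9 → 5.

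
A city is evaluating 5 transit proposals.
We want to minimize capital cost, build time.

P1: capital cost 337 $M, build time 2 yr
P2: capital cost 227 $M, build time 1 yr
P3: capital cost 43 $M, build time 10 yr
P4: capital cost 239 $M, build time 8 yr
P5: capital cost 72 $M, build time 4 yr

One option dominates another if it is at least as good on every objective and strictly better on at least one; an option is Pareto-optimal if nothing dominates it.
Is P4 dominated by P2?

P2 vs P4: capital cost 227≤239, build time 1≤8 — P2 is at least as good on every objective with at least one strict improvement.

Yes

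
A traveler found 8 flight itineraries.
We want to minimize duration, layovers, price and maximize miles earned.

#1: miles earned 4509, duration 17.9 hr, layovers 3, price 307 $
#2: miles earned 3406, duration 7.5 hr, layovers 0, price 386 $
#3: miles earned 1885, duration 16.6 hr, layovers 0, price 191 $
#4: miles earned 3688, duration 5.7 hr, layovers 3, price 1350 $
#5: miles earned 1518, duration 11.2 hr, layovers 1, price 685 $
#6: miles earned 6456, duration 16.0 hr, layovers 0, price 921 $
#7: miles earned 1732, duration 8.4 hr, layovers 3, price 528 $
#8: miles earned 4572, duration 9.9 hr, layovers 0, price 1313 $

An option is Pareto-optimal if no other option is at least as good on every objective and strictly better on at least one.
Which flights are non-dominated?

#1: not dominated.
#2: not dominated.
#3: not dominated (best price).
#4: not dominated (best duration).
#5: dominated by #2 (miles earned 3406≥1518, duration 7.5≤11.2, layovers 0≤1, price 386≤685).
#6: not dominated (best miles earned).
#7: dominated by #2 (miles earned 3406≥1732, duration 7.5≤8.4, layovers 0≤3, price 386≤528).
#8: not dominated.

#1, #2, #3, #4, #6, #8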